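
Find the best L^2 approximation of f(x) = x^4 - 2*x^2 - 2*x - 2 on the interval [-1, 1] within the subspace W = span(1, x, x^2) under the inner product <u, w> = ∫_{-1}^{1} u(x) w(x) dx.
g(x) = -8*x^2/7 - 2*x - 73/35

The best approximation g ∈ W is the orthogonal projection of f onto W. Writing g = a_0 + a_1 x + a_2 x^2, the coefficients solve the normal equations G · a = b where
  G_{ij} = <φ_i, φ_j> and b_i = <f, φ_i>, with φ_0 = 1, φ_1 = x, φ_2 = x^2.
G =
  [2, 0, 2/3]
  [0, 2/3, 0]
  [2/3, 0, 2/5],
b = (-74/15, -4/3, -194/105).
Solving gives a_0 = -73/35, a_1 = -2, a_2 = -8/7, so
  g(x) = -8*x^2/7 - 2*x - 73/35.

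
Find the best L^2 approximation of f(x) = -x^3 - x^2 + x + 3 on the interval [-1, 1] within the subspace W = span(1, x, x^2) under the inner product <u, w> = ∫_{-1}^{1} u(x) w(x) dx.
g(x) = -x^2 + 2*x/5 + 3

The best approximation g ∈ W is the orthogonal projection of f onto W. Writing g = a_0 + a_1 x + a_2 x^2, the coefficients solve the normal equations G · a = b where
  G_{ij} = <φ_i, φ_j> and b_i = <f, φ_i>, with φ_0 = 1, φ_1 = x, φ_2 = x^2.
G =
  [2, 0, 2/3]
  [0, 2/3, 0]
  [2/3, 0, 2/5],
b = (16/3, 4/15, 8/5).
Solving gives a_0 = 3, a_1 = 2/5, a_2 = -1, so
  g(x) = -x^2 + 2*x/5 + 3.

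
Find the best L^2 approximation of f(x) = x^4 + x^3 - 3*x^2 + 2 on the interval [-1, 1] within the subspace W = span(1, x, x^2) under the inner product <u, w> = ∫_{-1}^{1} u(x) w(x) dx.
g(x) = -15*x^2/7 + 3*x/5 + 67/35

The best approximation g ∈ W is the orthogonal projection of f onto W. Writing g = a_0 + a_1 x + a_2 x^2, the coefficients solve the normal equations G · a = b where
  G_{ij} = <φ_i, φ_j> and b_i = <f, φ_i>, with φ_0 = 1, φ_1 = x, φ_2 = x^2.
G =
  [2, 0, 2/3]
  [0, 2/3, 0]
  [2/3, 0, 2/5],
b = (12/5, 2/5, 44/105).
Solving gives a_0 = 67/35, a_1 = 3/5, a_2 = -15/7, so
  g(x) = -15*x^2/7 + 3*x/5 + 67/35.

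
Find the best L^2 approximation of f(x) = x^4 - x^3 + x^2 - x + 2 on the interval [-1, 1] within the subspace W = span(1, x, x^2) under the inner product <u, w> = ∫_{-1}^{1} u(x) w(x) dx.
g(x) = 13*x^2/7 - 8*x/5 + 67/35

The best approximation g ∈ W is the orthogonal projection of f onto W. Writing g = a_0 + a_1 x + a_2 x^2, the coefficients solve the normal equations G · a = b where
  G_{ij} = <φ_i, φ_j> and b_i = <f, φ_i>, with φ_0 = 1, φ_1 = x, φ_2 = x^2.
G =
  [2, 0, 2/3]
  [0, 2/3, 0]
  [2/3, 0, 2/5],
b = (76/15, -16/15, 212/105).
Solving gives a_0 = 67/35, a_1 = -8/5, a_2 = 13/7, so
  g(x) = 13*x^2/7 - 8*x/5 + 67/35.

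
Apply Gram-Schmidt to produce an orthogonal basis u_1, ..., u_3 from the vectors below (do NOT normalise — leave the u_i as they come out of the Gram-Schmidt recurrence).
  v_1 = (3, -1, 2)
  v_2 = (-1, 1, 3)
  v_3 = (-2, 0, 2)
Orthogonal basis:
  u_1 = (3, -1, 2)
  u_2 = (-10/7, 8/7, 19/7)
  u_3 = (-7/15, -77/75, 14/75)

Apply the Gram-Schmidt recurrence
  u_1 = v_1
  u_i = v_i − Σ_{j<i} ((v_i · u_j) / (u_j · u_j)) · u_j.

Step by step this gives:
  u_1 = (3, -1, 2)
  u_2 = (-10/7, 8/7, 19/7)
  u_3 = (-7/15, -77/75, 14/75)

Orthogonality check:
  u_2 · u_1 = 0 (should be 0)
  u_3 · u_1 = 0 (should be 0)
  u_3 · u_2 = 0 (should be 0)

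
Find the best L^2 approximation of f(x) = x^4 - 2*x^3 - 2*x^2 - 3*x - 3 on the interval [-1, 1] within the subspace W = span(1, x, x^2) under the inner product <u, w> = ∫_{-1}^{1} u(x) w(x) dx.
g(x) = -8*x^2/7 - 21*x/5 - 108/35

The best approximation g ∈ W is the orthogonal projection of f onto W. Writing g = a_0 + a_1 x + a_2 x^2, the coefficients solve the normal equations G · a = b where
  G_{ij} = <φ_i, φ_j> and b_i = <f, φ_i>, with φ_0 = 1, φ_1 = x, φ_2 = x^2.
G =
  [2, 0, 2/3]
  [0, 2/3, 0]
  [2/3, 0, 2/5],
b = (-104/15, -14/5, -88/35).
Solving gives a_0 = -108/35, a_1 = -21/5, a_2 = -8/7, so
  g(x) = -8*x^2/7 - 21*x/5 - 108/35.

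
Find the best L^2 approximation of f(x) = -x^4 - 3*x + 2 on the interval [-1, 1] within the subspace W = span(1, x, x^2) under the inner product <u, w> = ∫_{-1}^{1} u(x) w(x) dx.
g(x) = -6*x^2/7 - 3*x + 73/35

The best approximation g ∈ W is the orthogonal projection of f onto W. Writing g = a_0 + a_1 x + a_2 x^2, the coefficients solve the normal equations G · a = b where
  G_{ij} = <φ_i, φ_j> and b_i = <f, φ_i>, with φ_0 = 1, φ_1 = x, φ_2 = x^2.
G =
  [2, 0, 2/3]
  [0, 2/3, 0]
  [2/3, 0, 2/5],
b = (18/5, -2, 22/21).
Solving gives a_0 = 73/35, a_1 = -3, a_2 = -6/7, so
  g(x) = -6*x^2/7 - 3*x + 73/35.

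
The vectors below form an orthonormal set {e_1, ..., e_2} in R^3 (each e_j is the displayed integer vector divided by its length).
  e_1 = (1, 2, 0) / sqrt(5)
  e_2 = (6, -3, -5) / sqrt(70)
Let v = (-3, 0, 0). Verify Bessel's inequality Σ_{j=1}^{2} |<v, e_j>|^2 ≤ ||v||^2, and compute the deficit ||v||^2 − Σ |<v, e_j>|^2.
Σ |<v, e_j>|^2 = 45/7; ||v||^2 = 9; deficit = 18/7

Write each e_j = u_j / sqrt(<u_j, u_j>) where u_j is the displayed integer vector. Then <v, e_j> = <v, u_j> / sqrt(<u_j, u_j>), so |<v, e_j>|^2 = <v, u_j>^2 / <u_j, u_j>.
Coefficients: <v, e_1> = -3/sqrt(5), <v, e_2> = -18/sqrt(70).
Square and sum: Σ |<v, e_j>|^2 = 45/7.
Compute ||v||^2 = v·v = 9.
Deficit = 9 − 45/7 = 18/7 ≥ 0, confirming Bessel's inequality. (The deficit equals ||v − Σ <v,e_j> e_j||^2, the squared distance from v to span{e_j}.)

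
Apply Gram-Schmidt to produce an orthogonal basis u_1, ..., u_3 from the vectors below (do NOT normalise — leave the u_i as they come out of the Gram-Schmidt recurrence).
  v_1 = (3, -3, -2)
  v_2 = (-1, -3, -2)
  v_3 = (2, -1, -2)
Orthogonal basis:
  u_1 = (3, -3, -2)
  u_2 = (-26/11, -18/11, -12/11)
  u_3 = (0, 8/13, -12/13)

Apply the Gram-Schmidt recurrence
  u_1 = v_1
  u_i = v_i − Σ_{j<i} ((v_i · u_j) / (u_j · u_j)) · u_j.

Step by step this gives:
  u_1 = (3, -3, -2)
  u_2 = (-26/11, -18/11, -12/11)
  u_3 = (0, 8/13, -12/13)

Orthogonality check:
  u_2 · u_1 = 0 (should be 0)
  u_3 · u_1 = 0 (should be 0)
  u_3 · u_2 = 0 (should be 0)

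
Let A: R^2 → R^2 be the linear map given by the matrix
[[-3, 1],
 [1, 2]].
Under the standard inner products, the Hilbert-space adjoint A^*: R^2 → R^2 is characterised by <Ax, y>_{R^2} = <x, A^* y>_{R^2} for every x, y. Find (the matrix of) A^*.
A^* = A^T =
[[-3, 1],
 [1, 2]]

For real matrices with standard dot products, the defining identity <Ax, y> = <x, A^* y> gives (Ax)^T y = x^T (A^*) y, i.e. x^T A^T y = x^T (A^*) y. Since this holds for all x, y, we must have A^* = A^T. Therefore
A^* =
[[-3, 1],
 [1, 2]].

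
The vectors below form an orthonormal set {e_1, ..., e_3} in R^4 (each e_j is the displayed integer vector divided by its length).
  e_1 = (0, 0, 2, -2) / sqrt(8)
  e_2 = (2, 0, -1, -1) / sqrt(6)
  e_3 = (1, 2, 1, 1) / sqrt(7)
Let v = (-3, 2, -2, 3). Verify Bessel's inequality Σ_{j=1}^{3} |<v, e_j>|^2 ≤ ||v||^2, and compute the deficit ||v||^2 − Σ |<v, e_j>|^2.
Σ |<v, e_j>|^2 = 446/21; ||v||^2 = 26; deficit = 100/21

Write each e_j = u_j / sqrt(<u_j, u_j>) where u_j is the displayed integer vector. Then <v, e_j> = <v, u_j> / sqrt(<u_j, u_j>), so |<v, e_j>|^2 = <v, u_j>^2 / <u_j, u_j>.
Coefficients: <v, e_1> = -10/sqrt(8), <v, e_2> = -7/sqrt(6), <v, e_3> = 2/sqrt(7).
Square and sum: Σ |<v, e_j>|^2 = 446/21.
Compute ||v||^2 = v·v = 26.
Deficit = 26 − 446/21 = 100/21 ≥ 0, confirming Bessel's inequality. (The deficit equals ||v − Σ <v,e_j> e_j||^2, the squared distance from v to span{e_j}.)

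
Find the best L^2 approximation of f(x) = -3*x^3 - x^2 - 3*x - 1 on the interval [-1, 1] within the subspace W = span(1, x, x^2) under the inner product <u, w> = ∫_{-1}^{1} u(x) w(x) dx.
g(x) = -x^2 - 24*x/5 - 1

The best approximation g ∈ W is the orthogonal projection of f onto W. Writing g = a_0 + a_1 x + a_2 x^2, the coefficients solve the normal equations G · a = b where
  G_{ij} = <φ_i, φ_j> and b_i = <f, φ_i>, with φ_0 = 1, φ_1 = x, φ_2 = x^2.
G =
  [2, 0, 2/3]
  [0, 2/3, 0]
  [2/3, 0, 2/5],
b = (-8/3, -16/5, -16/15).
Solving gives a_0 = -1, a_1 = -24/5, a_2 = -1, so
  g(x) = -x^2 - 24*x/5 - 1.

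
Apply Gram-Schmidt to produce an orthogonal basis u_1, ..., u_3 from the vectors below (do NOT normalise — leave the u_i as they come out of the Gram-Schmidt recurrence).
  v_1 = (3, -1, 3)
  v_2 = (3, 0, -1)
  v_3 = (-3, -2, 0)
Orthogonal basis:
  u_1 = (3, -1, 3)
  u_2 = (39/19, 6/19, -37/19)
  u_3 = (-27/154, -162/77, -81/154)

Apply the Gram-Schmidt recurrence
  u_1 = v_1
  u_i = v_i − Σ_{j<i} ((v_i · u_j) / (u_j · u_j)) · u_j.

Step by step this gives:
  u_1 = (3, -1, 3)
  u_2 = (39/19, 6/19, -37/19)
  u_3 = (-27/154, -162/77, -81/154)

Orthogonality check:
  u_2 · u_1 = 0 (should be 0)
  u_3 · u_1 = 0 (should be 0)
  u_3 · u_2 = 0 (should be 0)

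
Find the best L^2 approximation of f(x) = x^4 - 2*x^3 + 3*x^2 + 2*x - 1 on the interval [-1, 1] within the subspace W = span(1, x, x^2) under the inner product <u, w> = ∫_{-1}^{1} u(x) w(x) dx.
g(x) = 27*x^2/7 + 4*x/5 - 38/35

The best approximation g ∈ W is the orthogonal projection of f onto W. Writing g = a_0 + a_1 x + a_2 x^2, the coefficients solve the normal equations G · a = b where
  G_{ij} = <φ_i, φ_j> and b_i = <f, φ_i>, with φ_0 = 1, φ_1 = x, φ_2 = x^2.
G =
  [2, 0, 2/3]
  [0, 2/3, 0]
  [2/3, 0, 2/5],
b = (2/5, 8/15, 86/105).
Solving gives a_0 = -38/35, a_1 = 4/5, a_2 = 27/7, so
  g(x) = 27*x^2/7 + 4*x/5 - 38/35.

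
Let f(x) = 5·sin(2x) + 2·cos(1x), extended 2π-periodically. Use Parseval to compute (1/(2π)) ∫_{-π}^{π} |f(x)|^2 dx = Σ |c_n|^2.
Σ |c_n|^2 = 29/2

Expand |f|^2 and use orthogonality of {sin(nx), cos(mx)} on [-π, π]:
  ∫_{-π}^{π} sin(nx)^2 dx = π, ∫ cos(mx)^2 dx = π, and cross terms integrate to 0.
So ∫_{-π}^{π} f(x)^2 dx = 5^2 · π + 2^2 · π = (25 + 4)π.
Divide by 2π: (25 + 4)/2 = 29/2.
By Parseval, this equals Σ |c_n|^2.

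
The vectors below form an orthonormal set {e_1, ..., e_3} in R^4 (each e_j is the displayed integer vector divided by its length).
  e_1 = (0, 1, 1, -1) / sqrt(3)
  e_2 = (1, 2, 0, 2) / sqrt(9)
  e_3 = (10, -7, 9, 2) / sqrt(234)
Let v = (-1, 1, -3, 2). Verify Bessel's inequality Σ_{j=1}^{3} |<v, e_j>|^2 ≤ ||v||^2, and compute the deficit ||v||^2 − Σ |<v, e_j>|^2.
Σ |<v, e_j>|^2 = 583/39; ||v||^2 = 15; deficit = 2/39

Write each e_j = u_j / sqrt(<u_j, u_j>) where u_j is the displayed integer vector. Then <v, e_j> = <v, u_j> / sqrt(<u_j, u_j>), so |<v, e_j>|^2 = <v, u_j>^2 / <u_j, u_j>.
Coefficients: <v, e_1> = -4/sqrt(3), <v, e_2> = 5/sqrt(9), <v, e_3> = -40/sqrt(234).
Square and sum: Σ |<v, e_j>|^2 = 583/39.
Compute ||v||^2 = v·v = 15.
Deficit = 15 − 583/39 = 2/39 ≥ 0, confirming Bessel's inequality. (The deficit equals ||v − Σ <v,e_j> e_j||^2, the squared distance from v to span{e_j}.)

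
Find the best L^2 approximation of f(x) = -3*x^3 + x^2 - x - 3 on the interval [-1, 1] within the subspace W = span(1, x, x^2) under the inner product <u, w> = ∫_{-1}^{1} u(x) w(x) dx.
g(x) = x^2 - 14*x/5 - 3

The best approximation g ∈ W is the orthogonal projection of f onto W. Writing g = a_0 + a_1 x + a_2 x^2, the coefficients solve the normal equations G · a = b where
  G_{ij} = <φ_i, φ_j> and b_i = <f, φ_i>, with φ_0 = 1, φ_1 = x, φ_2 = x^2.
G =
  [2, 0, 2/3]
  [0, 2/3, 0]
  [2/3, 0, 2/5],
b = (-16/3, -28/15, -8/5).
Solving gives a_0 = -3, a_1 = -14/5, a_2 = 1, so
  g(x) = x^2 - 14*x/5 - 3.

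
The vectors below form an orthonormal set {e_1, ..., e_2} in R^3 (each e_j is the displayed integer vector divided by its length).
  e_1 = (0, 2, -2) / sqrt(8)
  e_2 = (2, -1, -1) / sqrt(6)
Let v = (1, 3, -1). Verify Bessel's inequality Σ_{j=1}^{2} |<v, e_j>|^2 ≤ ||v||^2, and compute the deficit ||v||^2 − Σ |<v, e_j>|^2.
Σ |<v, e_j>|^2 = 8; ||v||^2 = 11; deficit = 3

Write each e_j = u_j / sqrt(<u_j, u_j>) where u_j is the displayed integer vector. Then <v, e_j> = <v, u_j> / sqrt(<u_j, u_j>), so |<v, e_j>|^2 = <v, u_j>^2 / <u_j, u_j>.
Coefficients: <v, e_1> = 8/sqrt(8), <v, e_2> = 0/sqrt(6).
Square and sum: Σ |<v, e_j>|^2 = 8.
Compute ||v||^2 = v·v = 11.
Deficit = 11 − 8 = 3 ≥ 0, confirming Bessel's inequality. (The deficit equals ||v − Σ <v,e_j> e_j||^2, the squared distance from v to span{e_j}.)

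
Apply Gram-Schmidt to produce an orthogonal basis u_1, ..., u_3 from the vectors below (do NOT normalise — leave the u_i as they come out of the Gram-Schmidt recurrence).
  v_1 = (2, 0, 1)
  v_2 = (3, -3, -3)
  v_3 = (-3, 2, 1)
Orthogonal basis:
  u_1 = (2, 0, 1)
  u_2 = (9/5, -3, -18/5)
  u_3 = (1/14, 3/14, -1/7)

Apply the Gram-Schmidt recurrence
  u_1 = v_1
  u_i = v_i − Σ_{j<i} ((v_i · u_j) / (u_j · u_j)) · u_j.

Step by step this gives:
  u_1 = (2, 0, 1)
  u_2 = (9/5, -3, -18/5)
  u_3 = (1/14, 3/14, -1/7)

Orthogonality check:
  u_2 · u_1 = 0 (should be 0)
  u_3 · u_1 = 0 (should be 0)
  u_3 · u_2 = 0 (should be 0)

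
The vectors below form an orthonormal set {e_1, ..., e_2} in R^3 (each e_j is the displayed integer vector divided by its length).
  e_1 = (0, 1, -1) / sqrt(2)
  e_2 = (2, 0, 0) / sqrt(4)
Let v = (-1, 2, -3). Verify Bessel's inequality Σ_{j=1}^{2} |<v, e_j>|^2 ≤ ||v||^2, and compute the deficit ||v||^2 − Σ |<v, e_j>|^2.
Σ |<v, e_j>|^2 = 27/2; ||v||^2 = 14; deficit = 1/2

Write each e_j = u_j / sqrt(<u_j, u_j>) where u_j is the displayed integer vector. Then <v, e_j> = <v, u_j> / sqrt(<u_j, u_j>), so |<v, e_j>|^2 = <v, u_j>^2 / <u_j, u_j>.
Coefficients: <v, e_1> = 5/sqrt(2), <v, e_2> = -2/sqrt(4).
Square and sum: Σ |<v, e_j>|^2 = 27/2.
Compute ||v||^2 = v·v = 14.
Deficit = 14 − 27/2 = 1/2 ≥ 0, confirming Bessel's inequality. (The deficit equals ||v − Σ <v,e_j> e_j||^2, the squared distance from v to span{e_j}.)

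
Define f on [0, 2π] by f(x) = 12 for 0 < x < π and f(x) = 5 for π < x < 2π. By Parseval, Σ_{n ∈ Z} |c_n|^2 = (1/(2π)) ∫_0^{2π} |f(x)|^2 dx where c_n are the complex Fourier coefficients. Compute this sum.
Σ |c_n|^2 = 169/2

Parseval equates the L^2 energy of f (normalised by 1/(2π)) with the ℓ^2 sum of its Fourier coefficients: (1/(2π)) ∫_0^{2π} |f|^2 = Σ |c_n|^2.
Compute the left side: (1/(2π)) [∫_0^π 12^2 dx + ∫_π^{2π} 5^2 dx] = (1/(2π)) · (144π + 25π) = (144 + 25)/2 = 169/2.
So Σ_{n ∈ Z} |c_n|^2 = 169/2.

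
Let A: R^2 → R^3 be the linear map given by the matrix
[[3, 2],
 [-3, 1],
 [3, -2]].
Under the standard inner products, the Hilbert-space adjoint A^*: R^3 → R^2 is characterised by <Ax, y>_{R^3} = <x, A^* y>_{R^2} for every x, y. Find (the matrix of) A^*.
A^* = A^T =
[[3, -3, 3],
 [2, 1, -2]]

For real matrices with standard dot products, the defining identity <Ax, y> = <x, A^* y> gives (Ax)^T y = x^T (A^*) y, i.e. x^T A^T y = x^T (A^*) y. Since this holds for all x, y, we must have A^* = A^T. Therefore
A^* =
[[3, -3, 3],
 [2, 1, -2]].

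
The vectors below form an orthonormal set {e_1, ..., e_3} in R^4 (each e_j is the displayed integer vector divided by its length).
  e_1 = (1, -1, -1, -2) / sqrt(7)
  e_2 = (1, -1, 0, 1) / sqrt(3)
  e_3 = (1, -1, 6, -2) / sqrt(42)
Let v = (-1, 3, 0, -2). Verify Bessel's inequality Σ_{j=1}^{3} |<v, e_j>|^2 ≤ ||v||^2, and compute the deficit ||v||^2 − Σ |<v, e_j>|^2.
Σ |<v, e_j>|^2 = 12; ||v||^2 = 14; deficit = 2

Write each e_j = u_j / sqrt(<u_j, u_j>) where u_j is the displayed integer vector. Then <v, e_j> = <v, u_j> / sqrt(<u_j, u_j>), so |<v, e_j>|^2 = <v, u_j>^2 / <u_j, u_j>.
Coefficients: <v, e_1> = 0/sqrt(7), <v, e_2> = -6/sqrt(3), <v, e_3> = 0/sqrt(42).
Square and sum: Σ |<v, e_j>|^2 = 12.
Compute ||v||^2 = v·v = 14.
Deficit = 14 − 12 = 2 ≥ 0, confirming Bessel's inequality. (The deficit equals ||v − Σ <v,e_j> e_j||^2, the squared distance from v to span{e_j}.)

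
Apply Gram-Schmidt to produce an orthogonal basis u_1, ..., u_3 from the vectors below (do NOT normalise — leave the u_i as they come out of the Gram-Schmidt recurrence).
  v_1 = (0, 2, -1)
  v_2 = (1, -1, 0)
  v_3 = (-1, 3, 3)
Orthogonal basis:
  u_1 = (0, 2, -1)
  u_2 = (1, -1/5, -2/5)
  u_3 = (4/3, 4/3, 8/3)

Apply the Gram-Schmidt recurrence
  u_1 = v_1
  u_i = v_i − Σ_{j<i} ((v_i · u_j) / (u_j · u_j)) · u_j.

Step by step this gives:
  u_1 = (0, 2, -1)
  u_2 = (1, -1/5, -2/5)
  u_3 = (4/3, 4/3, 8/3)

Orthogonality check:
  u_2 · u_1 = 0 (should be 0)
  u_3 · u_1 = 0 (should be 0)
  u_3 · u_2 = 0 (should be 0)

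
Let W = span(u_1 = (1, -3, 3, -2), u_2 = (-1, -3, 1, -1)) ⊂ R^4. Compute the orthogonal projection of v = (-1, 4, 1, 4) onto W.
proj_W(v) = (54/107, 366/107, -190/107, 156/107)

Set up U = [u_1 | ... | u_2] ∈ R^(4×2). The projector onto W = col(U) is P = U (U^T U)^(-1) U^T.
Compute U^T U =
  [23, 13]
  [13, 12],
and U^T v = (-18, -14).
Solve U^T U · c = U^T v for the coefficients: c = (-34/107, -88/107). The projection is proj_W(v) = U c.
Check: (v - proj_W(v)) · u_1 = 0  (should be 0).
Check: (v - proj_W(v)) · u_2 = 0  (should be 0).
Result: proj_W(v) = (54/107, 366/107, -190/107, 156/107).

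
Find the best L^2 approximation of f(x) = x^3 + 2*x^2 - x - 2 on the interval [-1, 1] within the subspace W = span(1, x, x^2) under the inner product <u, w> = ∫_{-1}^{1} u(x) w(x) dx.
g(x) = 2*x^2 - 2*x/5 - 2

The best approximation g ∈ W is the orthogonal projection of f onto W. Writing g = a_0 + a_1 x + a_2 x^2, the coefficients solve the normal equations G · a = b where
  G_{ij} = <φ_i, φ_j> and b_i = <f, φ_i>, with φ_0 = 1, φ_1 = x, φ_2 = x^2.
G =
  [2, 0, 2/3]
  [0, 2/3, 0]
  [2/3, 0, 2/5],
b = (-8/3, -4/15, -8/15).
Solving gives a_0 = -2, a_1 = -2/5, a_2 = 2, so
  g(x) = 2*x^2 - 2*x/5 - 2.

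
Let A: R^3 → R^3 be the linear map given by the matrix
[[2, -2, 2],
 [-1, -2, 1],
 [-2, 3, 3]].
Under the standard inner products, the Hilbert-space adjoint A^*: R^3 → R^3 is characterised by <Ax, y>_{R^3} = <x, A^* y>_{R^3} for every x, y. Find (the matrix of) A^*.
A^* = A^T =
[[2, -1, -2],
 [-2, -2, 3],
 [2, 1, 3]]

For real matrices with standard dot products, the defining identity <Ax, y> = <x, A^* y> gives (Ax)^T y = x^T (A^*) y, i.e. x^T A^T y = x^T (A^*) y. Since this holds for all x, y, we must have A^* = A^T. Therefore
A^* =
[[2, -1, -2],
 [-2, -2, 3],
 [2, 1, 3]].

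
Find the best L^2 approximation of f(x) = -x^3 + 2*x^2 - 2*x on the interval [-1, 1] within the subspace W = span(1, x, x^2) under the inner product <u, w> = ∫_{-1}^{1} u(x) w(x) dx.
g(x) = 2*x^2 - 13*x/5

The best approximation g ∈ W is the orthogonal projection of f onto W. Writing g = a_0 + a_1 x + a_2 x^2, the coefficients solve the normal equations G · a = b where
  G_{ij} = <φ_i, φ_j> and b_i = <f, φ_i>, with φ_0 = 1, φ_1 = x, φ_2 = x^2.
G =
  [2, 0, 2/3]
  [0, 2/3, 0]
  [2/3, 0, 2/5],
b = (4/3, -26/15, 4/5).
Solving gives a_0 = 0, a_1 = -13/5, a_2 = 2, so
  g(x) = 2*x^2 - 13*x/5.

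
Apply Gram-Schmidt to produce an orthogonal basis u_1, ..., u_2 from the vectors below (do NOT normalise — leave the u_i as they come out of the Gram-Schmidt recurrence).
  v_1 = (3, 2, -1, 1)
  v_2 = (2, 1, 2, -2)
Orthogonal basis:
  u_1 = (3, 2, -1, 1)
  u_2 = (6/5, 7/15, 34/15, -34/15)

Apply the Gram-Schmidt recurrence
  u_1 = v_1
  u_i = v_i − Σ_{j<i} ((v_i · u_j) / (u_j · u_j)) · u_j.

Step by step this gives:
  u_1 = (3, 2, -1, 1)
  u_2 = (6/5, 7/15, 34/15, -34/15)

Orthogonality check:
  u_2 · u_1 = 0 (should be 0)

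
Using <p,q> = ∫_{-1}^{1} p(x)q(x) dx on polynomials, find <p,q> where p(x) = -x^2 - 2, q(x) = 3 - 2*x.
<p,q> = -14

Expand the product: p(x)·q(x) = 2*x^3 - 3*x^2 + 4*x - 6.
∫_{-1}^{1} of each monomial x^k gives [2/(k+1) if k even, 0 if k odd]. Integrating term-by-term (or equivalently evaluating the antiderivative F(x) = x^4/2 - x^3 + 2*x^2 - 6*x at the endpoints):
  F(1) − F(−1) = -9/2 − (19/2) = -14.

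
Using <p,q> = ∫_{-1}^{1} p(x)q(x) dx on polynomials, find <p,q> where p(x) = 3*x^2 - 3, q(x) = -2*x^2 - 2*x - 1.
<p,q> = 28/5

Expand the product: p(x)·q(x) = -6*x^4 - 6*x^3 + 3*x^2 + 6*x + 3.
∫_{-1}^{1} of each monomial x^k gives [2/(k+1) if k even, 0 if k odd]. Integrating term-by-term (or equivalently evaluating the antiderivative F(x) = -6*x^5/5 - 3*x^4/2 + x^3 + 3*x^2 + 3*x at the endpoints):
  F(1) − F(−1) = 43/10 − (-13/10) = 28/5.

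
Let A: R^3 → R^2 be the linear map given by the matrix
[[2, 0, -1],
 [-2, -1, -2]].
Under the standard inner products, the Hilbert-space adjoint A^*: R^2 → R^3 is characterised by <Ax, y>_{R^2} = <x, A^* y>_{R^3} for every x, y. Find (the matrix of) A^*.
A^* = A^T =
[[2, -2],
 [0, -1],
 [-1, -2]]

For real matrices with standard dot products, the defining identity <Ax, y> = <x, A^* y> gives (Ax)^T y = x^T (A^*) y, i.e. x^T A^T y = x^T (A^*) y. Since this holds for all x, y, we must have A^* = A^T. Therefore
A^* =
[[2, -2],
 [0, -1],
 [-1, -2]].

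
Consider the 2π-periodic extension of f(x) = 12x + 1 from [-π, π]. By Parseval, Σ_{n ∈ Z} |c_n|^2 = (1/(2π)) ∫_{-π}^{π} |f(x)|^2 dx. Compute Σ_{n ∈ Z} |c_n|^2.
Σ |c_n|^2 = 48π^2 + 1

Expand and integrate term by term over [-π, π]:
  ∫ (12x)^2 dx = 144·(2π^3/3); ∫ 2·12·(1)·x dx = 0 (odd integrand); ∫ 1^2 dx = 1·2π.
So (1/(2π)) ∫_{-π}^{π} (12x + 1)^2 dx = 144π^2/3 + 1 = 48π^2 + 1.
Parseval ⇒ Σ |c_n|^2 = 48π^2 + 1.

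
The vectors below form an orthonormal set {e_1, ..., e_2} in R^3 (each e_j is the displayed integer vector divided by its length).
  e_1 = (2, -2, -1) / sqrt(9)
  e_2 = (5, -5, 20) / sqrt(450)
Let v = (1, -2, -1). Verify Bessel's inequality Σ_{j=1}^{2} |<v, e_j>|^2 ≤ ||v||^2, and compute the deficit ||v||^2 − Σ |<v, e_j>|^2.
Σ |<v, e_j>|^2 = 11/2; ||v||^2 = 6; deficit = 1/2

Write each e_j = u_j / sqrt(<u_j, u_j>) where u_j is the displayed integer vector. Then <v, e_j> = <v, u_j> / sqrt(<u_j, u_j>), so |<v, e_j>|^2 = <v, u_j>^2 / <u_j, u_j>.
Coefficients: <v, e_1> = 7/sqrt(9), <v, e_2> = -5/sqrt(450).
Square and sum: Σ |<v, e_j>|^2 = 11/2.
Compute ||v||^2 = v·v = 6.
Deficit = 6 − 11/2 = 1/2 ≥ 0, confirming Bessel's inequality. (The deficit equals ||v − Σ <v,e_j> e_j||^2, the squared distance from v to span{e_j}.)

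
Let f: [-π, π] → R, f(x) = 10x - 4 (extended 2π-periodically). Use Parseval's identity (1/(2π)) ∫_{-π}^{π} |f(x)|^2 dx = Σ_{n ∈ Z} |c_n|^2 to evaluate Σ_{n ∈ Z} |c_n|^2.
Σ |c_n|^2 = 100π^2/3 + 16

Expand and integrate term by term over [-π, π]:
  ∫ (10x)^2 dx = 100·(2π^3/3); ∫ 2·10·(-4)·x dx = 0 (odd integrand); ∫ (-4)^2 dx = 16·2π.
So (1/(2π)) ∫_{-π}^{π} (10x - 4)^2 dx = 100π^2/3 + 16 = 100π^2/3 + 16.
Parseval ⇒ Σ |c_n|^2 = 100π^2/3 + 16.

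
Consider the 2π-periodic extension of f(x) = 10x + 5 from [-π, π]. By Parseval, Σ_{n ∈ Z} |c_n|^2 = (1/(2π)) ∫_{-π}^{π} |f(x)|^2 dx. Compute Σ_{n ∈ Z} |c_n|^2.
Σ |c_n|^2 = 100π^2/3 + 25

Expand and integrate term by term over [-π, π]:
  ∫ (10x)^2 dx = 100·(2π^3/3); ∫ 2·10·(5)·x dx = 0 (odd integrand); ∫ 5^2 dx = 25·2π.
So (1/(2π)) ∫_{-π}^{π} (10x + 5)^2 dx = 100π^2/3 + 25 = 100π^2/3 + 25.
Parseval ⇒ Σ |c_n|^2 = 100π^2/3 + 25.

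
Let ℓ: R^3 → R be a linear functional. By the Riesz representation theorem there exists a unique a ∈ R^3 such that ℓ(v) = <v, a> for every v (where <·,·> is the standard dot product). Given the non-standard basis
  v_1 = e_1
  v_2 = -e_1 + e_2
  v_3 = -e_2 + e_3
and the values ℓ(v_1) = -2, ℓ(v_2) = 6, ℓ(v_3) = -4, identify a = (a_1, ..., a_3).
a = (-2, 4, 0)

Write a = (a_1, ..., a_3) in the standard basis. For each basis vector v_i, ℓ(v_i) = <v_i, a> is a linear equation in the a_j's. Collect the n equations into a matrix system V a = ℓ, where row i of V is v_i (expressed in the standard basis). Since V is invertible (lower-triangular with 1s on the diagonal, up to permutation), solve by back-substitution:
  V =
[[1, 0, 0],
 [-1, 1, 0],
 [0, -1, 1]]
  V a = (-2, 6, -4)
Solving gives a = (-2, 4, 0).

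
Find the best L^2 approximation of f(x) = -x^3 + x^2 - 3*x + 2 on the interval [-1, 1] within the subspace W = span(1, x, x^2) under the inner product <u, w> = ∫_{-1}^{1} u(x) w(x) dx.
g(x) = x^2 - 18*x/5 + 2

The best approximation g ∈ W is the orthogonal projection of f onto W. Writing g = a_0 + a_1 x + a_2 x^2, the coefficients solve the normal equations G · a = b where
  G_{ij} = <φ_i, φ_j> and b_i = <f, φ_i>, with φ_0 = 1, φ_1 = x, φ_2 = x^2.
G =
  [2, 0, 2/3]
  [0, 2/3, 0]
  [2/3, 0, 2/5],
b = (14/3, -12/5, 26/15).
Solving gives a_0 = 2, a_1 = -18/5, a_2 = 1, so
  g(x) = x^2 - 18*x/5 + 2.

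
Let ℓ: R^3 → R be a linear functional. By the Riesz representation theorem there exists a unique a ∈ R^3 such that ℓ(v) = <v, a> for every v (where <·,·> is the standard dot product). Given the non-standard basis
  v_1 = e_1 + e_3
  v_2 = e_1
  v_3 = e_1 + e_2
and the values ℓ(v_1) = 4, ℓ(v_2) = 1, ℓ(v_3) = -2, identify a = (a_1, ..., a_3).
a = (1, -3, 3)

Write a = (a_1, ..., a_3) in the standard basis. For each basis vector v_i, ℓ(v_i) = <v_i, a> is a linear equation in the a_j's. Collect the n equations into a matrix system V a = ℓ, where row i of V is v_i (expressed in the standard basis). Since V is invertible (lower-triangular with 1s on the diagonal, up to permutation), solve by back-substitution:
  V =
[[1, 0, 1],
 [1, 0, 0],
 [1, 1, 0]]
  V a = (4, 1, -2)
Solving gives a = (1, -3, 3).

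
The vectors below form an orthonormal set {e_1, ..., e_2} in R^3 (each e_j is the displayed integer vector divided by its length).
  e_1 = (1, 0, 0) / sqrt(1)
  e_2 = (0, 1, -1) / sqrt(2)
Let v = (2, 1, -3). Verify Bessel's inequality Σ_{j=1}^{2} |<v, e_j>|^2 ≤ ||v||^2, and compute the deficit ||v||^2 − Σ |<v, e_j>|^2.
Σ |<v, e_j>|^2 = 12; ||v||^2 = 14; deficit = 2

Write each e_j = u_j / sqrt(<u_j, u_j>) where u_j is the displayed integer vector. Then <v, e_j> = <v, u_j> / sqrt(<u_j, u_j>), so |<v, e_j>|^2 = <v, u_j>^2 / <u_j, u_j>.
Coefficients: <v, e_1> = 2/sqrt(1), <v, e_2> = 4/sqrt(2).
Square and sum: Σ |<v, e_j>|^2 = 12.
Compute ||v||^2 = v·v = 14.
Deficit = 14 − 12 = 2 ≥ 0, confirming Bessel's inequality. (The deficit equals ||v − Σ <v,e_j> e_j||^2, the squared distance from v to span{e_j}.)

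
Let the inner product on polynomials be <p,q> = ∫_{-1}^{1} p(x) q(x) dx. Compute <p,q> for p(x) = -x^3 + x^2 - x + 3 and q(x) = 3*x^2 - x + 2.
<p,q> = 108/5

Expand the product: p(x)·q(x) = -3*x^5 + 4*x^4 - 6*x^3 + 12*x^2 - 5*x + 6.
∫_{-1}^{1} of each monomial x^k gives [2/(k+1) if k even, 0 if k odd]. Integrating term-by-term (or equivalently evaluating the antiderivative F(x) = -x^6/2 + 4*x^5/5 - 3*x^4/2 + 4*x^3 - 5*x^2/2 + 6*x at the endpoints):
  F(1) − F(−1) = 63/10 − (-153/10) = 108/5.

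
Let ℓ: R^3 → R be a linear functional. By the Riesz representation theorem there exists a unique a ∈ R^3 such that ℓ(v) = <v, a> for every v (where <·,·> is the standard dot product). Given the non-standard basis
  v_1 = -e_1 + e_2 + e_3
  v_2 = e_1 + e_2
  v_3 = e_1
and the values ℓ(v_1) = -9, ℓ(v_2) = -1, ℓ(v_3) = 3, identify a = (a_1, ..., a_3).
a = (3, -4, -2)

Write a = (a_1, ..., a_3) in the standard basis. For each basis vector v_i, ℓ(v_i) = <v_i, a> is a linear equation in the a_j's. Collect the n equations into a matrix system V a = ℓ, where row i of V is v_i (expressed in the standard basis). Since V is invertible (lower-triangular with 1s on the diagonal, up to permutation), solve by back-substitution:
  V =
[[-1, 1, 1],
 [1, 1, 0],
 [1, 0, 0]]
  V a = (-9, -1, 3)
Solving gives a = (3, -4, -2).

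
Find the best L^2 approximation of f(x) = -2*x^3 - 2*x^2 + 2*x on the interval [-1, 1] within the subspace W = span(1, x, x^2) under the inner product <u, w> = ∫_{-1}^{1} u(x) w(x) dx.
g(x) = -2*x^2 + 4*x/5

The best approximation g ∈ W is the orthogonal projection of f onto W. Writing g = a_0 + a_1 x + a_2 x^2, the coefficients solve the normal equations G · a = b where
  G_{ij} = <φ_i, φ_j> and b_i = <f, φ_i>, with φ_0 = 1, φ_1 = x, φ_2 = x^2.
G =
  [2, 0, 2/3]
  [0, 2/3, 0]
  [2/3, 0, 2/5],
b = (-4/3, 8/15, -4/5).
Solving gives a_0 = 0, a_1 = 4/5, a_2 = -2, so
  g(x) = -2*x^2 + 4*x/5.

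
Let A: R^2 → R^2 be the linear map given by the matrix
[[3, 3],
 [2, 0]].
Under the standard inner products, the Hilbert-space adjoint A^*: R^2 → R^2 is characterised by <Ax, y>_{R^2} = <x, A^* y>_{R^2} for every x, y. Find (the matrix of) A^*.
A^* = A^T =
[[3, 2],
 [3, 0]]

For real matrices with standard dot products, the defining identity <Ax, y> = <x, A^* y> gives (Ax)^T y = x^T (A^*) y, i.e. x^T A^T y = x^T (A^*) y. Since this holds for all x, y, we must have A^* = A^T. Therefore
A^* =
[[3, 2],
 [3, 0]].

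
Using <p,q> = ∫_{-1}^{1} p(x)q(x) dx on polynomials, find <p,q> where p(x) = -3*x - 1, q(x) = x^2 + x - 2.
<p,q> = 4/3

Expand the product: p(x)·q(x) = -3*x^3 - 4*x^2 + 5*x + 2.
∫_{-1}^{1} of each monomial x^k gives [2/(k+1) if k even, 0 if k odd]. Integrating term-by-term (or equivalently evaluating the antiderivative F(x) = -3*x^4/4 - 4*x^3/3 + 5*x^2/2 + 2*x at the endpoints):
  F(1) − F(−1) = 29/12 − (13/12) = 4/3.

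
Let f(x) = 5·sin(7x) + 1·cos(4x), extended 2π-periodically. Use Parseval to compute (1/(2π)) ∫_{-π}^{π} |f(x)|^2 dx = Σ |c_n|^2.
Σ |c_n|^2 = 13

Expand |f|^2 and use orthogonality of {sin(nx), cos(mx)} on [-π, π]:
  ∫_{-π}^{π} sin(nx)^2 dx = π, ∫ cos(mx)^2 dx = π, and cross terms integrate to 0.
So ∫_{-π}^{π} f(x)^2 dx = 5^2 · π + 1^2 · π = (25 + 1)π.
Divide by 2π: (25 + 1)/2 = 13.
By Parseval, this equals Σ |c_n|^2.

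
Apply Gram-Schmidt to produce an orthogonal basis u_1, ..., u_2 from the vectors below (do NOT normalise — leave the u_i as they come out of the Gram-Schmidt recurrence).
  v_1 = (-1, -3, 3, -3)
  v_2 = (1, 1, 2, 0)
Orthogonal basis:
  u_1 = (-1, -3, 3, -3)
  u_2 = (15/14, 17/14, 25/14, 3/14)

Apply the Gram-Schmidt recurrence
  u_1 = v_1
  u_i = v_i − Σ_{j<i} ((v_i · u_j) / (u_j · u_j)) · u_j.

Step by step this gives:
  u_1 = (-1, -3, 3, -3)
  u_2 = (15/14, 17/14, 25/14, 3/14)

Orthogonality check:
  u_2 · u_1 = 0 (should be 0)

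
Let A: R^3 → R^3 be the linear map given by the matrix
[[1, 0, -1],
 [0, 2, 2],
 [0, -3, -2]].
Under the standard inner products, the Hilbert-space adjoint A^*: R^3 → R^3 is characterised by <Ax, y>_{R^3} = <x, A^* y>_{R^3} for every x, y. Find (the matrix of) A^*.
A^* = A^T =
[[1, 0, 0],
 [0, 2, -3],
 [-1, 2, -2]]

For real matrices with standard dot products, the defining identity <Ax, y> = <x, A^* y> gives (Ax)^T y = x^T (A^*) y, i.e. x^T A^T y = x^T (A^*) y. Since this holds for all x, y, we must have A^* = A^T. Therefore
A^* =
[[1, 0, 0],
 [0, 2, -3],
 [-1, 2, -2]].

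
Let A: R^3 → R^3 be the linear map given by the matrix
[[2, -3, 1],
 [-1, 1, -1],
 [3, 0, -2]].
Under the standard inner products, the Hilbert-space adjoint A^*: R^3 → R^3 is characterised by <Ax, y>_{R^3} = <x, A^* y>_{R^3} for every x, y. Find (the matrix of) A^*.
A^* = A^T =
[[2, -1, 3],
 [-3, 1, 0],
 [1, -1, -2]]

For real matrices with standard dot products, the defining identity <Ax, y> = <x, A^* y> gives (Ax)^T y = x^T (A^*) y, i.e. x^T A^T y = x^T (A^*) y. Since this holds for all x, y, we must have A^* = A^T. Therefore
A^* =
[[2, -1, 3],
 [-3, 1, 0],
 [1, -1, -2]].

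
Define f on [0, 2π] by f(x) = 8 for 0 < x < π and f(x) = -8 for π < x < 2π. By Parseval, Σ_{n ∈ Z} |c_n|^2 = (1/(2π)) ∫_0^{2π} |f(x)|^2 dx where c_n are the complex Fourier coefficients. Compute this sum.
Σ |c_n|^2 = 64

Parseval equates the L^2 energy of f (normalised by 1/(2π)) with the ℓ^2 sum of its Fourier coefficients: (1/(2π)) ∫_0^{2π} |f|^2 = Σ |c_n|^2.
Compute the left side: (1/(2π)) [∫_0^π 8^2 dx + ∫_π^{2π} (-8)^2 dx] = (1/(2π)) · (64π + 64π) = (64 + 64)/2 = 64.
So Σ_{n ∈ Z} |c_n|^2 = 64.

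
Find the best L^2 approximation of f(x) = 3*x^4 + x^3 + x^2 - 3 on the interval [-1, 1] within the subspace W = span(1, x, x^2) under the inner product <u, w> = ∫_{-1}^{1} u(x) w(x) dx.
g(x) = 25*x^2/7 + 3*x/5 - 114/35

The best approximation g ∈ W is the orthogonal projection of f onto W. Writing g = a_0 + a_1 x + a_2 x^2, the coefficients solve the normal equations G · a = b where
  G_{ij} = <φ_i, φ_j> and b_i = <f, φ_i>, with φ_0 = 1, φ_1 = x, φ_2 = x^2.
G =
  [2, 0, 2/3]
  [0, 2/3, 0]
  [2/3, 0, 2/5],
b = (-62/15, 2/5, -26/35).
Solving gives a_0 = -114/35, a_1 = 3/5, a_2 = 25/7, so
  g(x) = 25*x^2/7 + 3*x/5 - 114/35.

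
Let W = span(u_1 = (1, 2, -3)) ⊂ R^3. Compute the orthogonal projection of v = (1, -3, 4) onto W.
proj_W(v) = (-17/14, -17/7, 51/14)

Set up U = [u_1 | ... | u_1] ∈ R^(3×1). The projector onto W = col(U) is P = U (U^T U)^(-1) U^T.
Compute U^T U =
  [14],
and U^T v = (-17).
Solve U^T U · c = U^T v for the coefficients: c = (-17/14). The projection is proj_W(v) = U c.
Check: (v - proj_W(v)) · u_1 = 0  (should be 0).
Result: proj_W(v) = (-17/14, -17/7, 51/14).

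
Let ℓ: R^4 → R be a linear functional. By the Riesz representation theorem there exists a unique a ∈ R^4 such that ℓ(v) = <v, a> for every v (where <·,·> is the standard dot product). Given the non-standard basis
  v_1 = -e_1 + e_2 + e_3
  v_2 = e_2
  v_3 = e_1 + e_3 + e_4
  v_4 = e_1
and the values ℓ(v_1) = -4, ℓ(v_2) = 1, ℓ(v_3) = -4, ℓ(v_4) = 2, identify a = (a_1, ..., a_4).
a = (2, 1, -3, -3)

Write a = (a_1, ..., a_4) in the standard basis. For each basis vector v_i, ℓ(v_i) = <v_i, a> is a linear equation in the a_j's. Collect the n equations into a matrix system V a = ℓ, where row i of V is v_i (expressed in the standard basis). Since V is invertible (lower-triangular with 1s on the diagonal, up to permutation), solve by back-substitution:
  V =
[[-1, 1, 1, 0],
 [0, 1, 0, 0],
 [1, 0, 1, 1],
 [1, 0, 0, 0]]
  V a = (-4, 1, -4, 2)
Solving gives a = (2, 1, -3, -3).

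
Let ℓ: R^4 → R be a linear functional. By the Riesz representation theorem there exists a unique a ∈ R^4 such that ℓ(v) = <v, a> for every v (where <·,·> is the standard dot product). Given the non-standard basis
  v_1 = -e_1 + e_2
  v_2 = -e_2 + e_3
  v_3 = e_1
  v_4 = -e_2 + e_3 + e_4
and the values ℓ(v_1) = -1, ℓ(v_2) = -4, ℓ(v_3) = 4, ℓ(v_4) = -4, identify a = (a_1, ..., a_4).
a = (4, 3, -1, 0)

Write a = (a_1, ..., a_4) in the standard basis. For each basis vector v_i, ℓ(v_i) = <v_i, a> is a linear equation in the a_j's. Collect the n equations into a matrix system V a = ℓ, where row i of V is v_i (expressed in the standard basis). Since V is invertible (lower-triangular with 1s on the diagonal, up to permutation), solve by back-substitution:
  V =
[[-1, 1, 0, 0],
 [0, -1, 1, 0],
 [1, 0, 0, 0],
 [0, -1, 1, 1]]
  V a = (-1, -4, 4, -4)
Solving gives a = (4, 3, -1, 0).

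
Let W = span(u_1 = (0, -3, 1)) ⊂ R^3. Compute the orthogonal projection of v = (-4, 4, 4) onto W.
proj_W(v) = (0, 12/5, -4/5)

Set up U = [u_1 | ... | u_1] ∈ R^(3×1). The projector onto W = col(U) is P = U (U^T U)^(-1) U^T.
Compute U^T U =
  [10],
and U^T v = (-8).
Solve U^T U · c = U^T v for the coefficients: c = (-4/5). The projection is proj_W(v) = U c.
Check: (v - proj_W(v)) · u_1 = 0  (should be 0).
Result: proj_W(v) = (0, 12/5, -4/5).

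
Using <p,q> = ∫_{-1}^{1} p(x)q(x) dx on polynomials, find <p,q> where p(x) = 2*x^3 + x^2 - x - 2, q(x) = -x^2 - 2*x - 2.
<p,q> = 22/3

Expand the product: p(x)·q(x) = -2*x^5 - 5*x^4 - 5*x^3 + 2*x^2 + 6*x + 4.
∫_{-1}^{1} of each monomial x^k gives [2/(k+1) if k even, 0 if k odd]. Integrating term-by-term (or equivalently evaluating the antiderivative F(x) = -x^6/3 - x^5 - 5*x^4/4 + 2*x^3/3 + 3*x^2 + 4*x at the endpoints):
  F(1) − F(−1) = 61/12 − (-9/4) = 22/3.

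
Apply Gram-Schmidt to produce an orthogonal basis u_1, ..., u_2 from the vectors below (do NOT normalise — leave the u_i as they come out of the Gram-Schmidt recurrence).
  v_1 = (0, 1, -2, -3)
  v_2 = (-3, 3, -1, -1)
Orthogonal basis:
  u_1 = (0, 1, -2, -3)
  u_2 = (-3, 17/7, 1/7, 5/7)

Apply the Gram-Schmidt recurrence
  u_1 = v_1
  u_i = v_i − Σ_{j<i} ((v_i · u_j) / (u_j · u_j)) · u_j.

Step by step this gives:
  u_1 = (0, 1, -2, -3)
  u_2 = (-3, 17/7, 1/7, 5/7)

Orthogonality check:
  u_2 · u_1 = 0 (should be 0)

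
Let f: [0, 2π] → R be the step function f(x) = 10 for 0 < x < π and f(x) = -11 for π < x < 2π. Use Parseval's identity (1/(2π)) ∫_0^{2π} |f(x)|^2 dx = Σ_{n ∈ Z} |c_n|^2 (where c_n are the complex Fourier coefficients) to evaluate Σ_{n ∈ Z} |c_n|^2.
Σ |c_n|^2 = 221/2

Parseval equates the L^2 energy of f (normalised by 1/(2π)) with the ℓ^2 sum of its Fourier coefficients: (1/(2π)) ∫_0^{2π} |f|^2 = Σ |c_n|^2.
Compute the left side: (1/(2π)) [∫_0^π 10^2 dx + ∫_π^{2π} (-11)^2 dx] = (1/(2π)) · (100π + 121π) = (100 + 121)/2 = 221/2.
So Σ_{n ∈ Z} |c_n|^2 = 221/2.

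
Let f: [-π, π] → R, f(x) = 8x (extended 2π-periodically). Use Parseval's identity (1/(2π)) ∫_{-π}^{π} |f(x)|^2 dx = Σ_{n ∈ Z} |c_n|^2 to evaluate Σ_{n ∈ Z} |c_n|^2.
Σ |c_n|^2 = 64π^2/3

Expand and integrate term by term over [-π, π]:
  ∫ (8x)^2 dx = 64·(2π^3/3); ∫ 2·8·(0)·x dx = 0 (odd integrand); ∫ 0^2 dx = 0·2π.
So (1/(2π)) ∫_{-π}^{π} (8x)^2 dx = 64π^2/3 + 0 = 64π^2/3.
Parseval ⇒ Σ |c_n|^2 = 64π^2/3.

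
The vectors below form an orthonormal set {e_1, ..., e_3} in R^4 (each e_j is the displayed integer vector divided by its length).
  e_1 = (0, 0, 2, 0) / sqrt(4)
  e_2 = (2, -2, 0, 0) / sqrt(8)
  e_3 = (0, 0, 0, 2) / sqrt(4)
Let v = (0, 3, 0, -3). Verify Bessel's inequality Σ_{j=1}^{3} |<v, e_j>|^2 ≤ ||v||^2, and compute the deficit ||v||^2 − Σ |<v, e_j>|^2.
Σ |<v, e_j>|^2 = 27/2; ||v||^2 = 18; deficit = 9/2

Write each e_j = u_j / sqrt(<u_j, u_j>) where u_j is the displayed integer vector. Then <v, e_j> = <v, u_j> / sqrt(<u_j, u_j>), so |<v, e_j>|^2 = <v, u_j>^2 / <u_j, u_j>.
Coefficients: <v, e_1> = 0/sqrt(4), <v, e_2> = -6/sqrt(8), <v, e_3> = -6/sqrt(4).
Square and sum: Σ |<v, e_j>|^2 = 27/2.
Compute ||v||^2 = v·v = 18.
Deficit = 18 − 27/2 = 9/2 ≥ 0, confirming Bessel's inequality. (The deficit equals ||v − Σ <v,e_j> e_j||^2, the squared distance from v to span{e_j}.)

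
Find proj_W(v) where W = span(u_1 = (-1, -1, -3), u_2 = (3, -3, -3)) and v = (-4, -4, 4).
proj_W(v) = (-4/3, 4/3, 4/3)

Set up U = [u_1 | ... | u_2] ∈ R^(3×2). The projector onto W = col(U) is P = U (U^T U)^(-1) U^T.
Compute U^T U =
  [11, 9]
  [9, 27],
and U^T v = (-4, -12).
Solve U^T U · c = U^T v for the coefficients: c = (0, -4/9). The projection is proj_W(v) = U c.
Check: (v - proj_W(v)) · u_1 = 0  (should be 0).
Check: (v - proj_W(v)) · u_2 = 0  (should be 0).
Result: proj_W(v) = (-4/3, 4/3, 4/3).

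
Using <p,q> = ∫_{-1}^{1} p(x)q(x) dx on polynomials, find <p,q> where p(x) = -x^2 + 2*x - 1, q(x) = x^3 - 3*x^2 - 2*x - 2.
<p,q> = 20/3

Expand the product: p(x)·q(x) = -x^5 + 5*x^4 - 5*x^3 + x^2 - 2*x + 2.
∫_{-1}^{1} of each monomial x^k gives [2/(k+1) if k even, 0 if k odd]. Integrating term-by-term (or equivalently evaluating the antiderivative F(x) = -x^6/6 + x^5 - 5*x^4/4 + x^3/3 - x^2 + 2*x at the endpoints):
  F(1) − F(−1) = 11/12 − (-23/4) = 20/3.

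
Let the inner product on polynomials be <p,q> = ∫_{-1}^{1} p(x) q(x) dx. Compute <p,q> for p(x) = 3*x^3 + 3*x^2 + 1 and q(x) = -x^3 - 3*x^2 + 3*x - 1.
<p,q> = -48/7

Expand the product: p(x)·q(x) = -3*x^6 - 12*x^5 + 5*x^3 - 6*x^2 + 3*x - 1.
∫_{-1}^{1} of each monomial x^k gives [2/(k+1) if k even, 0 if k odd]. Integrating term-by-term (or equivalently evaluating the antiderivative F(x) = -3*x^7/7 - 2*x^6 + 5*x^4/4 - 2*x^3 + 3*x^2/2 - x at the endpoints):
  F(1) − F(−1) = -75/28 − (117/28) = -48/7.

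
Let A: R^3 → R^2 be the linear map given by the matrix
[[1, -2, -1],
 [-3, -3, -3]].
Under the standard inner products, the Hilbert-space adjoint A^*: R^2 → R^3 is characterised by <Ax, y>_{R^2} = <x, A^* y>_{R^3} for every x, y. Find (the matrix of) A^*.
A^* = A^T =
[[1, -3],
 [-2, -3],
 [-1, -3]]

For real matrices with standard dot products, the defining identity <Ax, y> = <x, A^* y> gives (Ax)^T y = x^T (A^*) y, i.e. x^T A^T y = x^T (A^*) y. Since this holds for all x, y, we must have A^* = A^T. Therefore
A^* =
[[1, -3],
 [-2, -3],
 [-1, -3]].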